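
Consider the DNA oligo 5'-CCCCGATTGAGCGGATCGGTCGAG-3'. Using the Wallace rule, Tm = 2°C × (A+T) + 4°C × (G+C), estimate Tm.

80°C

Counting bases: G=9, C=7, A=4, T=4
AT pairs contribute 8, GC pairs contribute 16.
Tm = 2(8) + 4(16) = 16 + 64 = 80°C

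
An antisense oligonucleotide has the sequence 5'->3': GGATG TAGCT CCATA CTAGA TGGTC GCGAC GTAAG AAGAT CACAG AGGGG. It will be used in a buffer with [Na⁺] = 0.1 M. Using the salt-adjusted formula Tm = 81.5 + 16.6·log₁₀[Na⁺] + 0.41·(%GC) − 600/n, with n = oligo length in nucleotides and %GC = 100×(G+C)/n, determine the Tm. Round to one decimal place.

74.2°C

Length n = 50. Base counts: G=17, A=15, C=9, T=9
G+C = 26, so %GC = 26/50 × 100 = 52%
Salt term: 16.6 × (-1) = -16.6
GC term: 0.41 × 52 = 21.32; length term: −600/50 = −12
Tm = 81.5 + (-16.6) + 21.32 − 12 = 74.22 → 74.2°C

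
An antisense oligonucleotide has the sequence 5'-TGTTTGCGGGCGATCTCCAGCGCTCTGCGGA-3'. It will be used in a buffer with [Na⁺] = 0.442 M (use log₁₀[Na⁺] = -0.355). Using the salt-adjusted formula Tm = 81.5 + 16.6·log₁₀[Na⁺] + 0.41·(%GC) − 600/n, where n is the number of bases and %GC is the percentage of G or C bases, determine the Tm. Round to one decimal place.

Length n = 31. G=11, A=3, T=8, C=9
G+C = 20, so %GC = 20/31 × 100 = 64.516%
Salt term: 16.6 × (-0.355) = -5.893
GC term: 0.41 × 64.516 = 26.452; length term: −600/31 = −19.355
Tm = 81.5 + (-5.893) + 26.452 − 19.355 = 82.704 → 82.7°C

82.7°C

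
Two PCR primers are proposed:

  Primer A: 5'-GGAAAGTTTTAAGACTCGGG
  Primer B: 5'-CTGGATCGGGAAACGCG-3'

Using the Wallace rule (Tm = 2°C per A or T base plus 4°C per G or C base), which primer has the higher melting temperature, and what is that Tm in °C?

Primer A, 58°C

Primer A: A+T=11, G+C=9 → Tm = 2(11)+4(9) = 58°C
Primer B: A+T=6, G+C=11 → Tm = 2(6)+4(11) = 56°C
58°C vs 56°C → primer A is higher.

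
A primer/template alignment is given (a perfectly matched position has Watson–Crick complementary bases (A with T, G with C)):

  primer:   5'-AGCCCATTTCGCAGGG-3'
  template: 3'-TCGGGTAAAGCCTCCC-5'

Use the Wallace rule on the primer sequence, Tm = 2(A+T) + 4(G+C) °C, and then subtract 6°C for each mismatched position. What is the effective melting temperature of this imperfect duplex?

46°C

Primer base counts: A=3, T=3, G=5, C=5 → A+T=6, G+C=10
Perfect-match Tm = 2(6) + 4(10) = 12 + 40 = 52°C
Mismatches (positions where the bases are not complementary): 1 (at position 12)
Effective Tm = 52 − 1×6 = 52 − 6 = 46°C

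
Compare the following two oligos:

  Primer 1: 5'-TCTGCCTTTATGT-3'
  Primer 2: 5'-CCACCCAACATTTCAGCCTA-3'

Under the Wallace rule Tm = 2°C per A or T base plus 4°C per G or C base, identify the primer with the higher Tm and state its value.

Primer 2, 60°C

Primer 1: A+T=8, G+C=5 → Tm = 2(8)+4(5) = 36°C
Primer 2: A+T=10, G+C=10 → Tm = 2(10)+4(10) = 60°C
36°C vs 60°C → primer 2 is higher.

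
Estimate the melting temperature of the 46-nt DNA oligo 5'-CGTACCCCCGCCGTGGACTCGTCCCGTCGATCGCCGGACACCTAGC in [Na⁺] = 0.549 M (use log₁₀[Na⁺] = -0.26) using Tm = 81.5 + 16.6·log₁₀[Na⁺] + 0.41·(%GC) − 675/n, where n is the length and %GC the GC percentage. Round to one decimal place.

Length n = 46. T=7, G=12, C=21, A=6
G+C = 33, so %GC = 33/46 × 100 = 71.739%
Salt term: 16.6 × (-0.26) = -4.316
GC term: 0.41 × 71.739 = 29.413; length term: −675/46 = −14.674
Tm = 81.5 + (-4.316) + 29.413 − 14.674 = 91.923 → 91.9°C

91.9°C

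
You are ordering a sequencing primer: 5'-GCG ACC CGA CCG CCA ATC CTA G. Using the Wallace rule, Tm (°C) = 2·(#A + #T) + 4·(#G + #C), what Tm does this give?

74°C

Counting bases: C=10, T=2, A=5, G=5
A+T = 7, G+C = 15
Tm = 2(7) + 4(15) = 14 + 60 = 74°C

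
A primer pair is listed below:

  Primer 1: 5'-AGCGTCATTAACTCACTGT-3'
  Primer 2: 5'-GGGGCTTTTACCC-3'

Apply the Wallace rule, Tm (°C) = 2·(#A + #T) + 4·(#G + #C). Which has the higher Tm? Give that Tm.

Primer 1: A+T=11, G+C=8 → Tm = 2(11)+4(8) = 54°C
Primer 2: A+T=5, G+C=8 → Tm = 2(5)+4(8) = 42°C
54°C vs 42°C → primer 1 is higher.

Primer 1, 54°C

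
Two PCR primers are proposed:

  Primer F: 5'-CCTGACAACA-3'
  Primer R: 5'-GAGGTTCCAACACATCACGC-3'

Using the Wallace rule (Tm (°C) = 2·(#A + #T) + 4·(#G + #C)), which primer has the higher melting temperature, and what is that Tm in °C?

Primer R, 62°C

Primer F: A+T=5, G+C=5 → Tm = 2(5)+4(5) = 30°C
Primer R: A+T=9, G+C=11 → Tm = 2(9)+4(11) = 62°C
30°C vs 62°C → primer R is higher.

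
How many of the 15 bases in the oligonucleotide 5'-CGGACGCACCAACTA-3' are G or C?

9

Counting bases: G=3, A=5, T=1, C=6
G+C = 3 + 6 = 9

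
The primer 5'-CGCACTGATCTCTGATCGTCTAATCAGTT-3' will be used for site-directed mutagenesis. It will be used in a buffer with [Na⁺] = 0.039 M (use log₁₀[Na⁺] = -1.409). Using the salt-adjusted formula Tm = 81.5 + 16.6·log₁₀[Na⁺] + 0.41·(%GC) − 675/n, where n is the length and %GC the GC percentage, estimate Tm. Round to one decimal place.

53.2°C

Length n = 29. C=8, G=5, A=6, T=10
G+C = 13, so %GC = 13/29 × 100 = 44.828%
Salt term: 16.6 × (-1.409) = -23.389
GC term: 0.41 × 44.828 = 18.379; length term: −675/29 = −23.276
Tm = 81.5 + (-23.389) + 18.379 − 23.276 = 53.214 → 53.2°C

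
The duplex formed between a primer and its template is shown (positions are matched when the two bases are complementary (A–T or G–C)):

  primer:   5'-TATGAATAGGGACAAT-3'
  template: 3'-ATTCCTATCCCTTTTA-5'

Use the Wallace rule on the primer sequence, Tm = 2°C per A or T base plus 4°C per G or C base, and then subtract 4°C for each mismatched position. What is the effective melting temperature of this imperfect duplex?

Primer base counts: A=7, T=4, G=4, C=1 → A+T=11, G+C=5
Perfect-match Tm = 2(11) + 4(5) = 22 + 20 = 42°C
Mismatches (positions where the bases are not complementary): 3 (at positions 3, 5, 13)
Effective Tm = 42 − 3×4 = 42 − 12 = 30°C

30°C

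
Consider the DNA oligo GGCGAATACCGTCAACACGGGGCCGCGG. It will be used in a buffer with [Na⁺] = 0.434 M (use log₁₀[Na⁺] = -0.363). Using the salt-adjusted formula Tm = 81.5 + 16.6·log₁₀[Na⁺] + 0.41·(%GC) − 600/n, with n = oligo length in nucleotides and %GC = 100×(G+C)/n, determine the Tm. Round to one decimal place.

83.3°C

Length n = 28. T=2, A=6, G=11, C=9
G+C = 20, so %GC = 20/28 × 100 = 71.429%
Salt term: 16.6 × (-0.363) = -6.026
GC term: 0.41 × 71.429 = 29.286; length term: −600/28 = −21.429
Tm = 81.5 + (-6.026) + 29.286 − 21.429 = 83.331 → 83.3°C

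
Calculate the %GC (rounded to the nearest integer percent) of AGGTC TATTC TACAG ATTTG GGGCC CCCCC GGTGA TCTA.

54%

A=7, T=11, C=11, G=10
G+C = 10 + 11 = 21 out of 39 bases
%GC = 21/39 × 100 = 53.85% ≈ 54%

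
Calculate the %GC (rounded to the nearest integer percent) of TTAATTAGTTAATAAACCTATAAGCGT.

A=11, T=10, C=3, G=3
G+C = 3 + 3 = 6 out of 27 bases
%GC = 6/27 × 100 = 22.22% ≈ 22%

22%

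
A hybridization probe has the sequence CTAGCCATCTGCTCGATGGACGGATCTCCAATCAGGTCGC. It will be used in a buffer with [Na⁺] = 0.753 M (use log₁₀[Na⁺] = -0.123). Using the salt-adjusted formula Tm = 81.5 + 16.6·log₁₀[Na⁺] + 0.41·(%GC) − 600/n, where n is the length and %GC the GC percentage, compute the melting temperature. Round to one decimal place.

Length n = 40. Scanning the sequence gives A=8, G=10, T=9, C=13.
G+C = 23, so %GC = 23/40 × 100 = 57.5%
Salt term: 16.6 × (-0.123) = -2.042
GC term: 0.41 × 57.5 = 23.575; length term: −600/40 = −15
Tm = 81.5 + (-2.042) + 23.575 − 15 = 88.033 → 88.0°C

88.0°C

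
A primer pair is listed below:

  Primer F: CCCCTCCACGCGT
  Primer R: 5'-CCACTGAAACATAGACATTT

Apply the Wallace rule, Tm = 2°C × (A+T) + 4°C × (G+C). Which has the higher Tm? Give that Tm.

Primer R, 54°C

Primer F: A+T=3, G+C=10 → Tm = 2(3)+4(10) = 46°C
Primer R: A+T=13, G+C=7 → Tm = 2(13)+4(7) = 54°C
46°C vs 54°C → primer R is higher.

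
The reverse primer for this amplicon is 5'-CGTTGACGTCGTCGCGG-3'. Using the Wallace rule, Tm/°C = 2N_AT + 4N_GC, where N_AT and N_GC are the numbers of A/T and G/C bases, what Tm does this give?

Base counts: G=7, A=1, T=4, C=5
AT pairs contribute 5, GC pairs contribute 12.
Tm = 2×5 + 4×12 = 58°C

58°C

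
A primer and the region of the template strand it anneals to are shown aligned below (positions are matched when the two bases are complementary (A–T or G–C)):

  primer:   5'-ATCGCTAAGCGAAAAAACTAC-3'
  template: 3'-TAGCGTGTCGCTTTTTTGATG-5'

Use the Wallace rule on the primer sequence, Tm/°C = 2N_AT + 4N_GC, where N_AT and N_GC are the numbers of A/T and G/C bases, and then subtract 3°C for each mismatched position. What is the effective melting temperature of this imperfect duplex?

52°C

Primer base counts: A=10, T=3, G=3, C=5 → A+T=13, G+C=8
Perfect-match Tm = 2(13) + 4(8) = 26 + 32 = 58°C
Mismatches (positions where the bases are not complementary): 2 (at positions 6, 7)
Effective Tm = 58 − 2×3 = 58 − 6 = 52°C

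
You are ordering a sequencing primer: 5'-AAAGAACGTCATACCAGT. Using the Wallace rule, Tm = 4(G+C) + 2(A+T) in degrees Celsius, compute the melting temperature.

T=3, A=8, G=3, C=4
A+T = 11, G+C = 7
Tm = 2(11) + 4(7) = 22 + 28 = 50°C

50°C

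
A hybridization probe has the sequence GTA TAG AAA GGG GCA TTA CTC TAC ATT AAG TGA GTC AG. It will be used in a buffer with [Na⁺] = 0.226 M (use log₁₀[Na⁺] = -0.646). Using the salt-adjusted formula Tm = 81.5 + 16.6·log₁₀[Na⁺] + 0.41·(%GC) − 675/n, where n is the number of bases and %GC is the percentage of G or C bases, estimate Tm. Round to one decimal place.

Length n = 38. Counting bases: T=10, A=13, G=10, C=5
G+C = 15, so %GC = 15/38 × 100 = 39.474%
Salt term: 16.6 × (-0.646) = -10.724
GC term: 0.41 × 39.474 = 16.184; length term: −675/38 = −17.763
Tm = 81.5 + (-10.724) + 16.184 − 17.763 = 69.197 → 69.2°C

69.2°C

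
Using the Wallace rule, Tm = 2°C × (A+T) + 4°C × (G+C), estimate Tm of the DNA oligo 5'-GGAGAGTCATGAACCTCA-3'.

Scanning the sequence gives G=5, A=6, T=3, C=4.
AT pairs contribute 9, GC pairs contribute 9.
Tm = 2(9) + 4(9) = 18 + 36 = 54°C

54°C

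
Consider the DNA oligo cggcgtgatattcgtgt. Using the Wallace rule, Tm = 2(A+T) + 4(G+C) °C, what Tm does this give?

52°C

Base counts: G=6, C=3, T=6, A=2
A+T = 8, G+C = 9
Tm = 4·9 + 2·8 = 36 + 16 = 52°C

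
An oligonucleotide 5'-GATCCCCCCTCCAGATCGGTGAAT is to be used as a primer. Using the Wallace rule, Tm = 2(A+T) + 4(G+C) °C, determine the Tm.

C=9, G=5, T=5, A=5
So N_AT = 10 and N_GC = 14.
Tm = 4·14 + 2·10 = 56 + 20 = 76°C

76°C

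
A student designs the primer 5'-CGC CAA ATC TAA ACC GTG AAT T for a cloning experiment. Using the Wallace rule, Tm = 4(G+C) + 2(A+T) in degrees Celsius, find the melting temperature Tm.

Base counts: G=3, T=5, A=8, C=6
So N_AT = 13 and N_GC = 9.
Tm = 4·9 + 2·13 = 36 + 26 = 62°C

62°C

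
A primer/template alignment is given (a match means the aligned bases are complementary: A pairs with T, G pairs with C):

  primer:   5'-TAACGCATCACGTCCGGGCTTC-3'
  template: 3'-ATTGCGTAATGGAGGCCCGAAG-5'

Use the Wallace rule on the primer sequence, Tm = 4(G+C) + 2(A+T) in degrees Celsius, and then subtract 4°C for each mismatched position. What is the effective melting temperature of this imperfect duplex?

62°C

Primer base counts: A=4, T=5, G=5, C=8 → A+T=9, G+C=13
Perfect-match Tm = 2(9) + 4(13) = 18 + 52 = 70°C
Mismatches (positions where the bases are not complementary): 2 (at positions 9, 12)
Effective Tm = 70 − 2×4 = 70 − 8 = 62°C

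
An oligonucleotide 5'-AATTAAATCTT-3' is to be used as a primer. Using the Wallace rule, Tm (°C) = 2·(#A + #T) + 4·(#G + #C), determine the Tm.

Base counts: C=1, A=5, T=5, G=0
A+T = 10, G+C = 1
Tm = 2×10 + 4×1 = 24°C

24°C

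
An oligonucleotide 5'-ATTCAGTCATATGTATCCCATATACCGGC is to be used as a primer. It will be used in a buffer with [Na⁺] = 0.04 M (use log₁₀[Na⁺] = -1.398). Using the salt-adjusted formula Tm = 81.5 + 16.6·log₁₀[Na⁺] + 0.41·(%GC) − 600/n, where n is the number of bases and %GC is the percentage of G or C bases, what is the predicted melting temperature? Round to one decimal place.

54.6°C

Length n = 29. Scanning the sequence gives T=9, G=4, C=8, A=8.
G+C = 12, so %GC = 12/29 × 100 = 41.379%
Salt term: 16.6 × (-1.398) = -23.207
GC term: 0.41 × 41.379 = 16.965; length term: −600/29 = −20.69
Tm = 81.5 + (-23.207) + 16.965 − 20.69 = 54.568 → 54.6°C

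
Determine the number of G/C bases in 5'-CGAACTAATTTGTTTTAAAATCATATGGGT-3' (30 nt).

8

Base counts: A=10, T=12, G=5, C=3
Total G or C: 5 + 3 = 8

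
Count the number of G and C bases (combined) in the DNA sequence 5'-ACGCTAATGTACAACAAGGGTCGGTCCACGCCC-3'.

T=5, C=11, A=9, G=8
Total G or C: 8 + 11 = 19

19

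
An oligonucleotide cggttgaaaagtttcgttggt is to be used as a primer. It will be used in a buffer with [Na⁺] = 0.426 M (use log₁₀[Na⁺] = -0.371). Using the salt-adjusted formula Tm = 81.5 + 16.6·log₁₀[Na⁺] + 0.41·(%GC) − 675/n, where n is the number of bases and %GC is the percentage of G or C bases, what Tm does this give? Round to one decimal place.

60.8°C

Length n = 21. Counting bases: A=4, T=8, C=2, G=7
G+C = 9, so %GC = 9/21 × 100 = 42.857%
Salt term: 16.6 × (-0.371) = -6.159
GC term: 0.41 × 42.857 = 17.571; length term: −675/21 = −32.143
Tm = 81.5 + (-6.159) + 17.571 − 32.143 = 60.769 → 60.8°C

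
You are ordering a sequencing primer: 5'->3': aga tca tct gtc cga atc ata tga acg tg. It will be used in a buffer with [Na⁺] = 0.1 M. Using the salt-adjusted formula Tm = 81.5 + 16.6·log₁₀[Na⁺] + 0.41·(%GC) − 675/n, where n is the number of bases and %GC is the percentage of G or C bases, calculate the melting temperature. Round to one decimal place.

58.6°C

Length n = 29. Counting bases: T=8, C=6, A=9, G=6
G+C = 12, so %GC = 12/29 × 100 = 41.379%
Salt term: 16.6 × (-1) = -16.6
GC term: 0.41 × 41.379 = 16.965; length term: −675/29 = −23.276
Tm = 81.5 + (-16.6) + 16.965 − 23.276 = 58.589 → 58.6°C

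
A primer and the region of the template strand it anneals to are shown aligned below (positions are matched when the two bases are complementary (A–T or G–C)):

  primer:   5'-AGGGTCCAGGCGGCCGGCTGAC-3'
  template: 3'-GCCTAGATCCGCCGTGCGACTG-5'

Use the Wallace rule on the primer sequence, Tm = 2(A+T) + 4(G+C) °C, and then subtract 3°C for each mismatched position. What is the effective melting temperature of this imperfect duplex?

Primer base counts: A=3, T=2, G=10, C=7 → A+T=5, G+C=17
Perfect-match Tm = 2(5) + 4(17) = 10 + 68 = 78°C
Mismatches (positions where the bases are not complementary): 5 (at positions 1, 4, 7, 15, 16)
Effective Tm = 78 − 5×3 = 78 − 15 = 63°C

63°C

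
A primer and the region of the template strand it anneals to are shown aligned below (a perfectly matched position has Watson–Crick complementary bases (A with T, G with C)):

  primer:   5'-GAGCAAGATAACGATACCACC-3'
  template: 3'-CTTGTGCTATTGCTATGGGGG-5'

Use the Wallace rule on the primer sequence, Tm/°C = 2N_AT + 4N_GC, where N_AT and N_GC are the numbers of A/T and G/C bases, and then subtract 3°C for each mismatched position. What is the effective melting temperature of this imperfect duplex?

Primer base counts: A=9, T=2, G=4, C=6 → A+T=11, G+C=10
Perfect-match Tm = 2(11) + 4(10) = 22 + 40 = 62°C
Mismatches (positions where the bases are not complementary): 3 (at positions 3, 6, 19)
Effective Tm = 62 − 3×3 = 62 − 9 = 53°C

53°C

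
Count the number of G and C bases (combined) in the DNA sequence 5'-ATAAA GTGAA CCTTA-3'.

4

Counting bases: C=2, A=7, G=2, T=4
G+C = 2 + 2 = 4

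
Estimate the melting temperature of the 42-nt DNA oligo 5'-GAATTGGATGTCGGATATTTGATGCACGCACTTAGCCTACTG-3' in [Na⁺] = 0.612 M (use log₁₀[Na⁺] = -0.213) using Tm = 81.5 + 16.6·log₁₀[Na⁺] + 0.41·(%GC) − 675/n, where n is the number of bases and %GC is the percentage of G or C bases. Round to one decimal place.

Length n = 42. Scanning the sequence gives A=10, T=13, G=11, C=8.
G+C = 19, so %GC = 19/42 × 100 = 45.238%
Salt term: 16.6 × (-0.213) = -3.536
GC term: 0.41 × 45.238 = 18.548; length term: −675/42 = −16.071
Tm = 81.5 + (-3.536) + 18.548 − 16.071 = 80.441 → 80.4°C

80.4°C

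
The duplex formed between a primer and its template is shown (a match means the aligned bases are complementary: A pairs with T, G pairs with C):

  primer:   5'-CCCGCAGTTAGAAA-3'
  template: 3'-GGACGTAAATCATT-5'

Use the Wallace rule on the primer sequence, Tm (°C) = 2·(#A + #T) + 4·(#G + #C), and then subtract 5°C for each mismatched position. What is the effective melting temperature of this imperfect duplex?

27°C

Primer base counts: A=5, T=2, G=3, C=4 → A+T=7, G+C=7
Perfect-match Tm = 2(7) + 4(7) = 14 + 28 = 42°C
Mismatches (positions where the bases are not complementary): 3 (at positions 3, 7, 12)
Effective Tm = 42 − 3×5 = 42 − 15 = 27°C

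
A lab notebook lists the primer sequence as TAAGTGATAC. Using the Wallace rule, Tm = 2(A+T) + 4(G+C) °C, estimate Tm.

Counting bases: G=2, C=1, T=3, A=4
AT pairs contribute 7, GC pairs contribute 3.
Tm = 2(7) + 4(3) = 14 + 12 = 26°C

26°C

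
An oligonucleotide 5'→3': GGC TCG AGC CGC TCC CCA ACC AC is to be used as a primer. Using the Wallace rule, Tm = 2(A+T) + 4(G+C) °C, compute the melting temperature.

80°C

A=4, T=2, G=5, C=12
AT pairs contribute 6, GC pairs contribute 17.
Tm = 2(6) + 4(17) = 12 + 68 = 80°C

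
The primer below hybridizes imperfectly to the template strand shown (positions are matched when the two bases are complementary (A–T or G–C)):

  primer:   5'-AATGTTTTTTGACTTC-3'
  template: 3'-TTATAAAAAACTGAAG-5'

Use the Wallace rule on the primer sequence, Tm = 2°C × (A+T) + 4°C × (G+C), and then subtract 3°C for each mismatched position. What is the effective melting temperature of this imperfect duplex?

Primer base counts: A=3, T=9, G=2, C=2 → A+T=12, G+C=4
Perfect-match Tm = 2(12) + 4(4) = 24 + 16 = 40°C
Mismatches (positions where the bases are not complementary): 1 (at position 4)
Effective Tm = 40 − 1×3 = 40 − 3 = 37°C

37°C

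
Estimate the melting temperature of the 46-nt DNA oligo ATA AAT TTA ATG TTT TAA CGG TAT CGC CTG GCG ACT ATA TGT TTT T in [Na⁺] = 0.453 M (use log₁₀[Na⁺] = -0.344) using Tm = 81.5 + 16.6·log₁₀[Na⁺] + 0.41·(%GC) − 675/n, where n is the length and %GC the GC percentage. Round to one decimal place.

Length n = 46. Counting bases: C=6, T=20, G=8, A=12
G+C = 14, so %GC = 14/46 × 100 = 30.435%
Salt term: 16.6 × (-0.344) = -5.71
GC term: 0.41 × 30.435 = 12.478; length term: −675/46 = −14.674
Tm = 81.5 + (-5.71) + 12.478 − 14.674 = 73.594 → 73.6°C

73.6°C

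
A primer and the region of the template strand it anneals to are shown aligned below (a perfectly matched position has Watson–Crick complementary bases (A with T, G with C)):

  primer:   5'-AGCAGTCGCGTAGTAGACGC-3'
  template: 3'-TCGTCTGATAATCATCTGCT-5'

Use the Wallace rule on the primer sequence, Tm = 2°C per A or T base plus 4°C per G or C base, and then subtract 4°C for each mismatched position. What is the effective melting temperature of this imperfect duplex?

44°C

Primer base counts: A=5, T=3, G=7, C=5 → A+T=8, G+C=12
Perfect-match Tm = 2(8) + 4(12) = 16 + 48 = 64°C
Mismatches (positions where the bases are not complementary): 5 (at positions 6, 8, 9, 10, 20)
Effective Tm = 64 − 5×4 = 64 − 20 = 44°C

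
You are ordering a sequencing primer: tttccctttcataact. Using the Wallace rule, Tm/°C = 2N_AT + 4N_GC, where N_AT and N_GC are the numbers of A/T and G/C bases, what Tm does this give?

Scanning the sequence gives G=0, A=3, T=8, C=5.
A+T = 11, G+C = 5
Tm = 4·5 + 2·11 = 20 + 22 = 42°C

42°C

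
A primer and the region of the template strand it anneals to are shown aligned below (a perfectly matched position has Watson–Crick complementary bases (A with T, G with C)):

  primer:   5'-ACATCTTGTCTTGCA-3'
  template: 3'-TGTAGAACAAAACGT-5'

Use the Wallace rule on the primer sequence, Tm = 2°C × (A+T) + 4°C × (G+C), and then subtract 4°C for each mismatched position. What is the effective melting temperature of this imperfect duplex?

38°C

Primer base counts: A=3, T=6, G=2, C=4 → A+T=9, G+C=6
Perfect-match Tm = 2(9) + 4(6) = 18 + 24 = 42°C
Mismatches (positions where the bases are not complementary): 1 (at position 10)
Effective Tm = 42 − 1×4 = 42 − 4 = 38°C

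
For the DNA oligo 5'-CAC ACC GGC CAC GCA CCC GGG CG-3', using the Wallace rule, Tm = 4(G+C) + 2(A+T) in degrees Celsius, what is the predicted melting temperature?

Counting bases: C=12, T=0, A=4, G=7
AT pairs contribute 4, GC pairs contribute 19.
Tm = 2×4 + 4×19 = 84°C

84°C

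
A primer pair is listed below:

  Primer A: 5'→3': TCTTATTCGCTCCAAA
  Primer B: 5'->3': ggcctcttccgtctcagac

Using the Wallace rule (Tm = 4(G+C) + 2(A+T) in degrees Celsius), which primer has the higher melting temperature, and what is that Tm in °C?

Primer B, 62°C

Primer A: A+T=10, G+C=6 → Tm = 2(10)+4(6) = 44°C
Primer B: A+T=7, G+C=12 → Tm = 2(7)+4(12) = 62°C
44°C vs 62°C → primer B is higher.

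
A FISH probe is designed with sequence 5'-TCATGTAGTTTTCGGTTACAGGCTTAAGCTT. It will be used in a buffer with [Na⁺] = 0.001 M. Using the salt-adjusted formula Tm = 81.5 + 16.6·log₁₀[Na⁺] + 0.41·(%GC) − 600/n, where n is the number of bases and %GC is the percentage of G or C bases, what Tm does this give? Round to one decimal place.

Length n = 31. Counting bases: G=7, A=6, C=5, T=13
G+C = 12, so %GC = 12/31 × 100 = 38.71%
Salt term: 16.6 × (-3) = -49.8
GC term: 0.41 × 38.71 = 15.871; length term: −600/31 = −19.355
Tm = 81.5 + (-49.8) + 15.871 − 19.355 = 28.216 → 28.2°C

28.2°C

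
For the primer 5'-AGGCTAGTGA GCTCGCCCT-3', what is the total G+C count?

12

A=3, G=6, T=4, C=6
Total G or C: 6 + 6 = 12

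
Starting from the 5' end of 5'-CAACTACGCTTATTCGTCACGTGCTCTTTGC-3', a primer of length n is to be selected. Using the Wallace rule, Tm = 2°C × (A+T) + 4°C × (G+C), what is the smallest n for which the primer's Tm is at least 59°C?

First 20 bases: CAACTACGCTTATTCGTCAC → Tm = 58°C (< 59°C)
First 21 bases: CAACTACGCTTATTCGTCACG → Tm = 62°C (≥ 59°C)
Each additional base adds 2°C (A/T) or 4°C (G/C), so Tm is non-decreasing in n; n = 21 is the first length to reach 59°C.

n = 21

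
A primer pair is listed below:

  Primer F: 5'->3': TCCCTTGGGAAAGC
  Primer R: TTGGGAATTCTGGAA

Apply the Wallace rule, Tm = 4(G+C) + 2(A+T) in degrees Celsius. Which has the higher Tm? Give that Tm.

Primer F: A+T=6, G+C=8 → Tm = 2(6)+4(8) = 44°C
Primer R: A+T=9, G+C=6 → Tm = 2(9)+4(6) = 42°C
44°C vs 42°C → primer F is higher.

Primer F, 44°C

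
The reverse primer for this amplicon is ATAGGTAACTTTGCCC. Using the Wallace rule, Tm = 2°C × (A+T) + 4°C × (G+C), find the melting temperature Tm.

46°C

Counting bases: A=4, T=5, G=3, C=4
So N_AT = 9 and N_GC = 7.
Tm = 2(9) + 4(7) = 18 + 28 = 46°C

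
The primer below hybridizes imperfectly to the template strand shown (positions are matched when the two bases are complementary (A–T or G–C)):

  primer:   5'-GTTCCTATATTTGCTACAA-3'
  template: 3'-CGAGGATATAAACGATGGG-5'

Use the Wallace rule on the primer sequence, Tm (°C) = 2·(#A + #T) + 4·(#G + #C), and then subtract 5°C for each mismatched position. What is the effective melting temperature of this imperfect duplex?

Primer base counts: A=5, T=8, G=2, C=4 → A+T=13, G+C=6
Perfect-match Tm = 2(13) + 4(6) = 26 + 24 = 50°C
Mismatches (positions where the bases are not complementary): 3 (at positions 2, 18, 19)
Effective Tm = 50 − 3×5 = 50 − 15 = 35°C

35°C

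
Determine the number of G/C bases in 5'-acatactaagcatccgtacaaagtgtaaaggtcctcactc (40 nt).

17

Counting bases: A=14, G=6, C=11, T=9
Total G or C: 6 + 11 = 17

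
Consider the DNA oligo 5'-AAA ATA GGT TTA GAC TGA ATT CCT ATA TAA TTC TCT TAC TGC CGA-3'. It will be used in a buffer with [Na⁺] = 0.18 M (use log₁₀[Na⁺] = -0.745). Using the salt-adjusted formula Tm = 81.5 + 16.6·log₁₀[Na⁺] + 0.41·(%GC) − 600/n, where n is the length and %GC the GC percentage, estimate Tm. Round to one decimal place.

68.6°C

Length n = 45. C=8, A=15, T=16, G=6
G+C = 14, so %GC = 14/45 × 100 = 31.111%
Salt term: 16.6 × (-0.745) = -12.367
GC term: 0.41 × 31.111 = 12.756; length term: −600/45 = −13.333
Tm = 81.5 + (-12.367) + 12.756 − 13.333 = 68.556 → 68.6°C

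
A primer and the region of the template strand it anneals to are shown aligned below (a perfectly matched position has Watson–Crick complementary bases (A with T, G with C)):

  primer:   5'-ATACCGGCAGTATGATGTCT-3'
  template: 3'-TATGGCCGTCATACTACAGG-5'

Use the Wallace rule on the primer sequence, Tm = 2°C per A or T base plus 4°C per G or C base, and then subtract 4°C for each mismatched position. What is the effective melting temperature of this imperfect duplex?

Primer base counts: A=5, T=6, G=5, C=4 → A+T=11, G+C=9
Perfect-match Tm = 2(11) + 4(9) = 22 + 36 = 58°C
Mismatches (positions where the bases are not complementary): 1 (at position 20)
Effective Tm = 58 − 1×4 = 58 − 4 = 54°C

54°C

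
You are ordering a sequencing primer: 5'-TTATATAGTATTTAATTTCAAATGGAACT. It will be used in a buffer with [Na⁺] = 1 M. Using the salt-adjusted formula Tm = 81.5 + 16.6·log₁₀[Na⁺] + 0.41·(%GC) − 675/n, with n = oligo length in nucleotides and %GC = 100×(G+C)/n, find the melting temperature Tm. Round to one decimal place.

Length n = 29. Scanning the sequence gives A=11, T=13, G=3, C=2.
G+C = 5, so %GC = 5/29 × 100 = 17.241%
Salt term: 16.6 × (0) = 0
GC term: 0.41 × 17.241 = 7.069; length term: −675/29 = −23.276
Tm = 81.5 + (0) + 7.069 − 23.276 = 65.293 → 65.3°C

65.3°C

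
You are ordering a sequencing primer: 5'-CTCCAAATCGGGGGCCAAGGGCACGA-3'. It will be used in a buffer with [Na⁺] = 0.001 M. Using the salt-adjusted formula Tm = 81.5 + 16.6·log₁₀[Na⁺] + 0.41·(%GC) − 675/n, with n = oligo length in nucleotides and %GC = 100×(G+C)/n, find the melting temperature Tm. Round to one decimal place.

32.5°C

Length n = 26. Base counts: T=2, C=8, G=9, A=7
G+C = 17, so %GC = 17/26 × 100 = 65.385%
Salt term: 16.6 × (-3) = -49.8
GC term: 0.41 × 65.385 = 26.808; length term: −675/26 = −25.962
Tm = 81.5 + (-49.8) + 26.808 − 25.962 = 32.546 → 32.5°C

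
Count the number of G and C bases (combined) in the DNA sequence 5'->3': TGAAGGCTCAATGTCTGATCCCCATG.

Base counts: T=7, A=6, C=7, G=6
G+C = 6 + 7 = 13

13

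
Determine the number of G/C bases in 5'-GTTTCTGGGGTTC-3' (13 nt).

7

Scanning the sequence gives C=2, A=0, T=6, G=5.
Total G or C: 5 + 2 = 7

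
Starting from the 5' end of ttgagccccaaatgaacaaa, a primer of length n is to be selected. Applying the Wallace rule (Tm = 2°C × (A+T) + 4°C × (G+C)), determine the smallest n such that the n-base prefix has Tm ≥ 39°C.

First 13 bases: TTGAGCCCCAAAT → Tm = 38°C (< 39°C)
First 14 bases: TTGAGCCCCAAATG → Tm = 42°C (≥ 39°C)
Since every base adds ≥2°C, Tm only increases with n, so the threshold is first crossed at n = 14.

n = 14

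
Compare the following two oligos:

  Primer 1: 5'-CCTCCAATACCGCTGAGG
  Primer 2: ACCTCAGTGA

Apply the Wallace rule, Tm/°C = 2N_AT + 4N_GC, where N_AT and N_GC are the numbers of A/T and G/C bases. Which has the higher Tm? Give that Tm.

Primer 1: A+T=7, G+C=11 → Tm = 2(7)+4(11) = 58°C
Primer 2: A+T=5, G+C=5 → Tm = 2(5)+4(5) = 30°C
58°C vs 30°C → primer 1 is higher.

Primer 1, 58°C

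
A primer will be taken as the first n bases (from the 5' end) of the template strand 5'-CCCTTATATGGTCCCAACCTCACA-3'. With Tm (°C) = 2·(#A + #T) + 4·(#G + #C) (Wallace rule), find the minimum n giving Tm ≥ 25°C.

First 9 bases: CCCTTATAT → Tm = 24°C (< 25°C)
First 10 bases: CCCTTATATG → Tm = 28°C (≥ 25°C)
Since every base adds ≥2°C, Tm only increases with n, so the threshold is first crossed at n = 10.

n = 10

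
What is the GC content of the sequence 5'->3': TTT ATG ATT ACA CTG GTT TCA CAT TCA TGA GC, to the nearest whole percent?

A=8, T=13, C=6, G=5
G+C = 5 + 6 = 11 out of 32 bases
%GC = 11/32 × 100 = 34.38% ≈ 34%

34%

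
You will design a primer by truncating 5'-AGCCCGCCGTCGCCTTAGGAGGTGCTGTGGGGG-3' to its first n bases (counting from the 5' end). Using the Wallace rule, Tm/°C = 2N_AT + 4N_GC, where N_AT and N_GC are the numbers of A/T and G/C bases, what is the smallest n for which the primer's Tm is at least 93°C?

n = 28

First 27 bases: AGCCCGCCGTCGCCTTAGGAGGTGCTG → Tm = 92°C (< 93°C)
First 28 bases: AGCCCGCCGTCGCCTTAGGAGGTGCTGT → Tm = 94°C (≥ 93°C)
Each additional base adds 2°C (A/T) or 4°C (G/C), so Tm is non-decreasing in n; n = 28 is the first length to reach 93°C.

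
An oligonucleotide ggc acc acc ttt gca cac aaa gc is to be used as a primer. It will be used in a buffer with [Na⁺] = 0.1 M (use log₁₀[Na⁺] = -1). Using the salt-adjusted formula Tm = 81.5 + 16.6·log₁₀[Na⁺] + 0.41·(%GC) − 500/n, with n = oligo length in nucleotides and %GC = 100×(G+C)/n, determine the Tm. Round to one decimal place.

Length n = 23. Base counts: A=7, T=3, C=9, G=4
G+C = 13, so %GC = 13/23 × 100 = 56.522%
Salt term: 16.6 × (-1) = -16.6
GC term: 0.41 × 56.522 = 23.174; length term: −500/23 = −21.739
Tm = 81.5 + (-16.6) + 23.174 − 21.739 = 66.335 → 66.3°C

66.3°C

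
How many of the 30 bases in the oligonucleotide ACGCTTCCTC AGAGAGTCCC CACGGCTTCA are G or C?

18

Base counts: G=6, C=12, A=6, T=6
G+C = 6 + 12 = 18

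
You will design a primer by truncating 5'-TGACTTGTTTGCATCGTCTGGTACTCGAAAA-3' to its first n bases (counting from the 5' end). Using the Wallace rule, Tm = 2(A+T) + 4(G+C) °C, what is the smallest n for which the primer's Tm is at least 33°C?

n = 12

First 11 bases: TGACTTGTTTG → Tm = 30°C (< 33°C)
First 12 bases: TGACTTGTTTGC → Tm = 34°C (≥ 33°C)
Since every base adds ≥2°C, Tm only increases with n, so the threshold is first crossed at n = 12.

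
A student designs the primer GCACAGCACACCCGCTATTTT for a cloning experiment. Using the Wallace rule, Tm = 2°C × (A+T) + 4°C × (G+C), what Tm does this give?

64°C

C=8, T=5, A=5, G=3
A+T = 10, G+C = 11
Tm = 2(10) + 4(11) = 20 + 44 = 64°C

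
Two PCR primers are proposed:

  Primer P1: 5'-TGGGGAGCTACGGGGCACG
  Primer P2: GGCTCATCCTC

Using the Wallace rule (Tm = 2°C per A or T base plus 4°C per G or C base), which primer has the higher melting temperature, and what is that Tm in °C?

Primer P1, 66°C

Primer P1: A+T=5, G+C=14 → Tm = 2(5)+4(14) = 66°C
Primer P2: A+T=4, G+C=7 → Tm = 2(4)+4(7) = 36°C
66°C vs 36°C → primer P1 is higher.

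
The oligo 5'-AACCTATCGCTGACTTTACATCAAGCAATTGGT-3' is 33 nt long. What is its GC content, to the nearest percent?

39%

T=10, C=8, G=5, A=10
G+C = 5 + 8 = 13 out of 33 bases
%GC = 13/33 × 100 = 39.39% ≈ 39%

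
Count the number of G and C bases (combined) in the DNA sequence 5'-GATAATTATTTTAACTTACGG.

Counting bases: A=7, G=3, C=2, T=9
Total G or C: 3 + 2 = 5

5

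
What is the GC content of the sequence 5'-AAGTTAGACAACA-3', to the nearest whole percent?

Base counts: C=2, G=2, T=2, A=7
G+C = 2 + 2 = 4 out of 13 bases
%GC = 4/13 × 100 = 30.77% ≈ 31%

31%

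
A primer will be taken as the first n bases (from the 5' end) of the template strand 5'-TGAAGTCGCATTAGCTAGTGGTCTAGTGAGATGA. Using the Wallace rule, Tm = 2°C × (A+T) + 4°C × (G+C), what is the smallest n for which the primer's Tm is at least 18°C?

n = 7

First 6 bases: TGAAGT → Tm = 16°C (< 18°C)
First 7 bases: TGAAGTC → Tm = 20°C (≥ 18°C)
Each additional base adds 2°C (A/T) or 4°C (G/C), so Tm is non-decreasing in n; n = 7 is the first length to reach 18°C.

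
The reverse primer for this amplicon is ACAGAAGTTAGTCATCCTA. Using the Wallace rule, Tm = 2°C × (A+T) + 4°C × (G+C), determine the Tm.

G=3, C=4, A=7, T=5
A+T = 12, G+C = 7
Tm = 2(12) + 4(7) = 24 + 28 = 52°C

52°C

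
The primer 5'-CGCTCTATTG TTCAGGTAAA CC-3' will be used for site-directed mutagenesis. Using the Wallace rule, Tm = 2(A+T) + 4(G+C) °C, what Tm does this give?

64°C

Base counts: C=6, G=4, A=5, T=7
A+T = 12, G+C = 10
Tm = 2×12 + 4×10 = 64°C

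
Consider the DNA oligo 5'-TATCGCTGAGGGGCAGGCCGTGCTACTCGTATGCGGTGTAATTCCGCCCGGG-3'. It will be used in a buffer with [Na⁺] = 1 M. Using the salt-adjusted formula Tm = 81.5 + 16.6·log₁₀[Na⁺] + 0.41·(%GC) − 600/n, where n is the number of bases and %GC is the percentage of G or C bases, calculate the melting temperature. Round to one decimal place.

Length n = 52. Base counts: G=19, C=14, A=7, T=12
G+C = 33, so %GC = 33/52 × 100 = 63.462%
Salt term: 16.6 × (0) = 0
GC term: 0.41 × 63.462 = 26.019; length term: −600/52 = −11.538
Tm = 81.5 + (0) + 26.019 − 11.538 = 95.981 → 96.0°C

96.0°C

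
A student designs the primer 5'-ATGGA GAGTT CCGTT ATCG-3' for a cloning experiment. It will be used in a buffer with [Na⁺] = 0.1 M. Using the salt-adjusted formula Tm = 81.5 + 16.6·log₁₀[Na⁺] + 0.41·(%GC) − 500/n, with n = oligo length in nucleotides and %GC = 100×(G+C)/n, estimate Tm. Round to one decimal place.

Length n = 19. Counting bases: T=6, A=4, C=3, G=6
G+C = 9, so %GC = 9/19 × 100 = 47.368%
Salt term: 16.6 × (-1) = -16.6
GC term: 0.41 × 47.368 = 19.421; length term: −500/19 = −26.316
Tm = 81.5 + (-16.6) + 19.421 − 26.316 = 58.005 → 58.0°C

58.0°C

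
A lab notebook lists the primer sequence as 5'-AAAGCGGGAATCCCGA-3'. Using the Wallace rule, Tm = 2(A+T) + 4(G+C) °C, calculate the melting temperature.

50°C

Scanning the sequence gives T=1, A=6, G=5, C=4.
AT pairs contribute 7, GC pairs contribute 9.
Tm = 4·9 + 2·7 = 36 + 14 = 50°C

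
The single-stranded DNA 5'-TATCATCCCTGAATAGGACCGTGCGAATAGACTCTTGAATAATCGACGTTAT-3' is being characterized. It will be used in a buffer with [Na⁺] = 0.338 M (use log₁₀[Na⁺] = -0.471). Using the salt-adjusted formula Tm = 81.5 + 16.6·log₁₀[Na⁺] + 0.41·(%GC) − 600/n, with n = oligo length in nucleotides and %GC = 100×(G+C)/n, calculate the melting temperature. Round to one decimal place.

78.7°C

Length n = 52. C=11, T=15, A=16, G=10
G+C = 21, so %GC = 21/52 × 100 = 40.385%
Salt term: 16.6 × (-0.471) = -7.819
GC term: 0.41 × 40.385 = 16.558; length term: −600/52 = −11.538
Tm = 81.5 + (-7.819) + 16.558 − 11.538 = 78.701 → 78.7°C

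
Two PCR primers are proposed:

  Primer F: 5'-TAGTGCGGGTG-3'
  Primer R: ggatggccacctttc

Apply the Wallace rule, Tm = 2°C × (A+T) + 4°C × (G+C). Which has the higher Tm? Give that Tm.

Primer F: A+T=4, G+C=7 → Tm = 2(4)+4(7) = 36°C
Primer R: A+T=6, G+C=9 → Tm = 2(6)+4(9) = 48°C
36°C vs 48°C → primer R is higher.

Primer R, 48°C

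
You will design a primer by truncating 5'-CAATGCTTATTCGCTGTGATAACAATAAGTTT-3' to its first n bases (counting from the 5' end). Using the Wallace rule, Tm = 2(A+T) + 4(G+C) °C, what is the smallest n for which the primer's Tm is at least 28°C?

First 10 bases: CAATGCTTAT → Tm = 26°C (< 28°C)
First 11 bases: CAATGCTTATT → Tm = 28°C (≥ 28°C)
Each additional base adds 2°C (A/T) or 4°C (G/C), so Tm is non-decreasing in n; n = 11 is the first length to reach 28°C.

n = 11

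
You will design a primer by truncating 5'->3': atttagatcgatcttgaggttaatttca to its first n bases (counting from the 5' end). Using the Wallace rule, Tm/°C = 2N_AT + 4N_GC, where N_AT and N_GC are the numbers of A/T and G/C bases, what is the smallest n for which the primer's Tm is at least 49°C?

n = 19

First 18 bases: ATTTAGATCGATCTTGAG → Tm = 48°C (< 49°C)
First 19 bases: ATTTAGATCGATCTTGAGG → Tm = 52°C (≥ 49°C)
Each additional base adds 2°C (A/T) or 4°C (G/C), so Tm is non-decreasing in n; n = 19 is the first length to reach 49°C.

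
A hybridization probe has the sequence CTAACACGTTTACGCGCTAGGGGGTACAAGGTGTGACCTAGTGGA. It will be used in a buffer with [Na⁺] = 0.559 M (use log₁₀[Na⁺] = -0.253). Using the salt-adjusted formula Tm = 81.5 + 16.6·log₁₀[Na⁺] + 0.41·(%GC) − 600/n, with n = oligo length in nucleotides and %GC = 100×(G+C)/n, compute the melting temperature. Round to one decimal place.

Length n = 45. Counting bases: C=9, A=11, G=15, T=10
G+C = 24, so %GC = 24/45 × 100 = 53.333%
Salt term: 16.6 × (-0.253) = -4.2
GC term: 0.41 × 53.333 = 21.867; length term: −600/45 = −13.333
Tm = 81.5 + (-4.2) + 21.867 − 13.333 = 85.834 → 85.8°C

85.8°C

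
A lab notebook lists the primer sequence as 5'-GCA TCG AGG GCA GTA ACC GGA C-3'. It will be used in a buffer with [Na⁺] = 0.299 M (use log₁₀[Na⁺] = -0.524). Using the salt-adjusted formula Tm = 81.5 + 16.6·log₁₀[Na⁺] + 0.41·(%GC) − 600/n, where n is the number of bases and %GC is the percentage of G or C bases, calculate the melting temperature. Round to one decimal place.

Length n = 22. G=8, C=6, A=6, T=2
G+C = 14, so %GC = 14/22 × 100 = 63.636%
Salt term: 16.6 × (-0.524) = -8.698
GC term: 0.41 × 63.636 = 26.091; length term: −600/22 = −27.273
Tm = 81.5 + (-8.698) + 26.091 − 27.273 = 71.62 → 71.6°C

71.6°C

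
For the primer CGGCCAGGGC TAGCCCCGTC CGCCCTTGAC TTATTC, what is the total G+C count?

24

Scanning the sequence gives T=8, A=4, C=15, G=9.
Total G or C: 9 + 15 = 24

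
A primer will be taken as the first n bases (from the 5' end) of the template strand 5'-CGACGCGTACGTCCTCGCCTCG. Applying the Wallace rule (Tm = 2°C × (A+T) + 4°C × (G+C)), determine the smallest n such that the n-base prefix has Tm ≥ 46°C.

First 13 bases: CGACGCGTACGTC → Tm = 44°C (< 46°C)
First 14 bases: CGACGCGTACGTCC → Tm = 48°C (≥ 46°C)
Each additional base adds 2°C (A/T) or 4°C (G/C), so Tm is non-decreasing in n; n = 14 is the first length to reach 46°C.

n = 14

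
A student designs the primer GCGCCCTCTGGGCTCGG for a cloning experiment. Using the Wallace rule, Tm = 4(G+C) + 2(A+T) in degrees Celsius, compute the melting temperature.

62°C

C=7, G=7, T=3, A=0
A+T = 3, G+C = 14
Tm = 4·14 + 2·3 = 56 + 6 = 62°C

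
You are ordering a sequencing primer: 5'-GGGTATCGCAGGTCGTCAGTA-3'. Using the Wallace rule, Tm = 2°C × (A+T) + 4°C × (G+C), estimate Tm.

T=5, G=8, C=4, A=4
A+T = 9, G+C = 12
Tm = 2(9) + 4(12) = 18 + 48 = 66°C

66°C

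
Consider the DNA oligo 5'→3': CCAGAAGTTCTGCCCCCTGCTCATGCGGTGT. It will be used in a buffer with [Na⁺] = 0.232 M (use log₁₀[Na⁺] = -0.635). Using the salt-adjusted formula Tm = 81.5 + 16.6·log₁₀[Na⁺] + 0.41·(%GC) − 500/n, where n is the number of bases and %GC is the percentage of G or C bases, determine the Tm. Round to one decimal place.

80.0°C

Length n = 31. Base counts: A=4, G=8, T=8, C=11
G+C = 19, so %GC = 19/31 × 100 = 61.29%
Salt term: 16.6 × (-0.635) = -10.541
GC term: 0.41 × 61.29 = 25.129; length term: −500/31 = −16.129
Tm = 81.5 + (-10.541) + 25.129 − 16.129 = 79.959 → 80.0°C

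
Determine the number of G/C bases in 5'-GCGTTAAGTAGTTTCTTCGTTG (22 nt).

9

Scanning the sequence gives A=3, T=10, G=6, C=3.
Total G or C: 6 + 3 = 9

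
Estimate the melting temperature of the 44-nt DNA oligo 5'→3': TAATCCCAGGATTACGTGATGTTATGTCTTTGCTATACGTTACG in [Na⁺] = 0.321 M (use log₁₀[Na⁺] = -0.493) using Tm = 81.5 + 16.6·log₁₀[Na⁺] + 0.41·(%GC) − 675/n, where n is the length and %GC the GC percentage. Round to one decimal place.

73.8°C

Length n = 44. Scanning the sequence gives C=8, G=9, T=17, A=10.
G+C = 17, so %GC = 17/44 × 100 = 38.636%
Salt term: 16.6 × (-0.493) = -8.184
GC term: 0.41 × 38.636 = 15.841; length term: −675/44 = −15.341
Tm = 81.5 + (-8.184) + 15.841 − 15.341 = 73.816 → 73.8°C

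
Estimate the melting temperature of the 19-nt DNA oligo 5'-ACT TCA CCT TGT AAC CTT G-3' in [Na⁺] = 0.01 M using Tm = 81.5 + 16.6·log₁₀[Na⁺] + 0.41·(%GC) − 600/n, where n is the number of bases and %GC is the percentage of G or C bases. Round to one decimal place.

34.0°C

Length n = 19. Base counts: C=6, A=4, G=2, T=7
G+C = 8, so %GC = 8/19 × 100 = 42.105%
Salt term: 16.6 × (-2) = -33.2
GC term: 0.41 × 42.105 = 17.263; length term: −600/19 = −31.579
Tm = 81.5 + (-33.2) + 17.263 − 31.579 = 33.984 → 34.0°C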